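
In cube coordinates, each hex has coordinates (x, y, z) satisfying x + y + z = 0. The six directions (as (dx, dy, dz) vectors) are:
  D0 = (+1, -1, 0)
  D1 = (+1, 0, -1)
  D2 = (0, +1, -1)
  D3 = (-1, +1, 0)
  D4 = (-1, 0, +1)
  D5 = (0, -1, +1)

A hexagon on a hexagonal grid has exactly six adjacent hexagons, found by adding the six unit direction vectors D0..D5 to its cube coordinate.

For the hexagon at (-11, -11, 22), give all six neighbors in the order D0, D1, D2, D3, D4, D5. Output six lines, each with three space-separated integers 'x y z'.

Answer: -10 -12 22
-10 -11 21
-11 -10 21
-12 -10 22
-12 -11 23
-11 -12 23

Derivation:
Center: (-11, -11, 22). Add each direction:
  D0: (-11, -11, 22) + (1, -1, 0) = (-10, -12, 22)
  D1: (-11, -11, 22) + (1, 0, -1) = (-10, -11, 21)
  D2: (-11, -11, 22) + (0, 1, -1) = (-11, -10, 21)
  D3: (-11, -11, 22) + (-1, 1, 0) = (-12, -10, 22)
  D4: (-11, -11, 22) + (-1, 0, 1) = (-12, -11, 23)
  D5: (-11, -11, 22) + (0, -1, 1) = (-11, -12, 23)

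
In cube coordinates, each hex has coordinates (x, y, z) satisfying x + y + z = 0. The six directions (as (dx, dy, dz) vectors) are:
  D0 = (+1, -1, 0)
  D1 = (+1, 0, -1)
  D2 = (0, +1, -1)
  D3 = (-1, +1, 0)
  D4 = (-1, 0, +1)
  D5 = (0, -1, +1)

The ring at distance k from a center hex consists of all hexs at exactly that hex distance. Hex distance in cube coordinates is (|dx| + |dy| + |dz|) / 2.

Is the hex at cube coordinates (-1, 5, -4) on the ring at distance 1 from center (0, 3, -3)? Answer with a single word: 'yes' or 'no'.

|px - cx| = |-1 - 0| = 1
|py - cy| = |5 - 3| = 2
|pz - cz| = |-4 - (-3)| = 1
distance = (1+2+1)/2 = 4/2 = 2
radius = 1; distance != radius -> no

Answer: no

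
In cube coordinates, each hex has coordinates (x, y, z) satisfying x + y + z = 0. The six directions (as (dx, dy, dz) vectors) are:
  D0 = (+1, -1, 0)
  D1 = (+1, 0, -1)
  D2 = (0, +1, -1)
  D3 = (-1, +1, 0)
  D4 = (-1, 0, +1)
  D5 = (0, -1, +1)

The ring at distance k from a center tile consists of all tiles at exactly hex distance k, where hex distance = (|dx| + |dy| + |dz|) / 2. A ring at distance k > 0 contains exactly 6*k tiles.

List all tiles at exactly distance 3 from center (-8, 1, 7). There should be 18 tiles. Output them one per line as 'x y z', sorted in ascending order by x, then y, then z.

Answer: -11 1 10
-11 2 9
-11 3 8
-11 4 7
-10 0 10
-10 4 6
-9 -1 10
-9 4 5
-8 -2 10
-8 4 4
-7 -2 9
-7 3 4
-6 -2 8
-6 2 4
-5 -2 7
-5 -1 6
-5 0 5
-5 1 4

Derivation:
Walk ring at distance 3 from (-8, 1, 7):
Start at center + D4*3 = (-11, 1, 10)
  hex 0: (-11, 1, 10)
  hex 1: (-10, 0, 10)
  hex 2: (-9, -1, 10)
  hex 3: (-8, -2, 10)
  hex 4: (-7, -2, 9)
  hex 5: (-6, -2, 8)
  hex 6: (-5, -2, 7)
  hex 7: (-5, -1, 6)
  hex 8: (-5, 0, 5)
  hex 9: (-5, 1, 4)
  hex 10: (-6, 2, 4)
  hex 11: (-7, 3, 4)
  hex 12: (-8, 4, 4)
  hex 13: (-9, 4, 5)
  hex 14: (-10, 4, 6)
  hex 15: (-11, 4, 7)
  hex 16: (-11, 3, 8)
  hex 17: (-11, 2, 9)
Sorted: 18 hexes.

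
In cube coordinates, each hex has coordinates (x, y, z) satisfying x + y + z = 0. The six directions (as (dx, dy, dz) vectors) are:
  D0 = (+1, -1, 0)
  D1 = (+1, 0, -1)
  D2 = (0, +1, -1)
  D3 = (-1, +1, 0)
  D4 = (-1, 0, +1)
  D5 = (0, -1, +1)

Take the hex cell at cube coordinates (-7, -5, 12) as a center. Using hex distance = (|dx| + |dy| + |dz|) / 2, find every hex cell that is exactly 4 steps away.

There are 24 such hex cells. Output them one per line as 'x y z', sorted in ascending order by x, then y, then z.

Answer: -11 -5 16
-11 -4 15
-11 -3 14
-11 -2 13
-11 -1 12
-10 -6 16
-10 -1 11
-9 -7 16
-9 -1 10
-8 -8 16
-8 -1 9
-7 -9 16
-7 -1 8
-6 -9 15
-6 -2 8
-5 -9 14
-5 -3 8
-4 -9 13
-4 -4 8
-3 -9 12
-3 -8 11
-3 -7 10
-3 -6 9
-3 -5 8

Derivation:
Walk ring at distance 4 from (-7, -5, 12):
Start at center + D4*4 = (-11, -5, 16)
  hex 0: (-11, -5, 16)
  hex 1: (-10, -6, 16)
  hex 2: (-9, -7, 16)
  hex 3: (-8, -8, 16)
  hex 4: (-7, -9, 16)
  hex 5: (-6, -9, 15)
  hex 6: (-5, -9, 14)
  hex 7: (-4, -9, 13)
  hex 8: (-3, -9, 12)
  hex 9: (-3, -8, 11)
  hex 10: (-3, -7, 10)
  hex 11: (-3, -6, 9)
  hex 12: (-3, -5, 8)
  hex 13: (-4, -4, 8)
  hex 14: (-5, -3, 8)
  hex 15: (-6, -2, 8)
  hex 16: (-7, -1, 8)
  hex 17: (-8, -1, 9)
  hex 18: (-9, -1, 10)
  hex 19: (-10, -1, 11)
  hex 20: (-11, -1, 12)
  hex 21: (-11, -2, 13)
  hex 22: (-11, -3, 14)
  hex 23: (-11, -4, 15)
Sorted: 24 hexes.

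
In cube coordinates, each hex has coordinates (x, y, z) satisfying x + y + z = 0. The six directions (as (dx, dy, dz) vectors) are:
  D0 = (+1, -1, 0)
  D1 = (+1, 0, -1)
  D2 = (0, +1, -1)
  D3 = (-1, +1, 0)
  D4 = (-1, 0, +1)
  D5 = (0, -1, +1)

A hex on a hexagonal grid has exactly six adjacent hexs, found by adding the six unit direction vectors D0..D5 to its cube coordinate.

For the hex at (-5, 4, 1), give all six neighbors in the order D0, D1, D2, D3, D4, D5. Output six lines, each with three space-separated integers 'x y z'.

Answer: -4 3 1
-4 4 0
-5 5 0
-6 5 1
-6 4 2
-5 3 2

Derivation:
Center: (-5, 4, 1). Add each direction:
  D0: (-5, 4, 1) + (1, -1, 0) = (-4, 3, 1)
  D1: (-5, 4, 1) + (1, 0, -1) = (-4, 4, 0)
  D2: (-5, 4, 1) + (0, 1, -1) = (-5, 5, 0)
  D3: (-5, 4, 1) + (-1, 1, 0) = (-6, 5, 1)
  D4: (-5, 4, 1) + (-1, 0, 1) = (-6, 4, 2)
  D5: (-5, 4, 1) + (0, -1, 1) = (-5, 3, 2)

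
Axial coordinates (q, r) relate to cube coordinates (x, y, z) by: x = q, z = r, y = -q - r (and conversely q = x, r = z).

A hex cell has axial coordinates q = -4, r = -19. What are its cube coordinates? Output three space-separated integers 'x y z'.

Answer: -4 23 -19

Derivation:
x = q = -4
z = r = -19
y = -x - z = -(-4) - (-19) = 23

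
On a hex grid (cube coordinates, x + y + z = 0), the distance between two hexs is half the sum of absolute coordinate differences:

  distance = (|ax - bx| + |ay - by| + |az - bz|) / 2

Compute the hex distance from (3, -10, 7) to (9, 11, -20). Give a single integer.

|ax - bx| = |3 - 9| = 6
|ay - by| = |-10 - 11| = 21
|az - bz| = |7 - (-20)| = 27
distance = (6 + 21 + 27) / 2 = 54 / 2 = 27

Answer: 27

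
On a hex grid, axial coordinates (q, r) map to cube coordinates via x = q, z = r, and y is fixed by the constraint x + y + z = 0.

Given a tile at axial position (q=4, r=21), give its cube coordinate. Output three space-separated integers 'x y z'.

Answer: 4 -25 21

Derivation:
x = q = 4
z = r = 21
y = -x - z = -(4) - (21) = -25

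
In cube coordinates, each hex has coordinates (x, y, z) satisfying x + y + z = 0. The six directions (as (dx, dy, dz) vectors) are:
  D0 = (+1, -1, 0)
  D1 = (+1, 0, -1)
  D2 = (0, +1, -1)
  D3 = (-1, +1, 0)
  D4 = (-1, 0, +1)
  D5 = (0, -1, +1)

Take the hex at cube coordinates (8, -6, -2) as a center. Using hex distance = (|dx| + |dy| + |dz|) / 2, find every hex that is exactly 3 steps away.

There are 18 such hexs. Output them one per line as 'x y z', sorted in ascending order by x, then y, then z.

Walk ring at distance 3 from (8, -6, -2):
Start at center + D4*3 = (5, -6, 1)
  hex 0: (5, -6, 1)
  hex 1: (6, -7, 1)
  hex 2: (7, -8, 1)
  hex 3: (8, -9, 1)
  hex 4: (9, -9, 0)
  hex 5: (10, -9, -1)
  hex 6: (11, -9, -2)
  hex 7: (11, -8, -3)
  hex 8: (11, -7, -4)
  hex 9: (11, -6, -5)
  hex 10: (10, -5, -5)
  hex 11: (9, -4, -5)
  hex 12: (8, -3, -5)
  hex 13: (7, -3, -4)
  hex 14: (6, -3, -3)
  hex 15: (5, -3, -2)
  hex 16: (5, -4, -1)
  hex 17: (5, -5, 0)
Sorted: 18 hexes.

Answer: 5 -6 1
5 -5 0
5 -4 -1
5 -3 -2
6 -7 1
6 -3 -3
7 -8 1
7 -3 -4
8 -9 1
8 -3 -5
9 -9 0
9 -4 -5
10 -9 -1
10 -5 -5
11 -9 -2
11 -8 -3
11 -7 -4
11 -6 -5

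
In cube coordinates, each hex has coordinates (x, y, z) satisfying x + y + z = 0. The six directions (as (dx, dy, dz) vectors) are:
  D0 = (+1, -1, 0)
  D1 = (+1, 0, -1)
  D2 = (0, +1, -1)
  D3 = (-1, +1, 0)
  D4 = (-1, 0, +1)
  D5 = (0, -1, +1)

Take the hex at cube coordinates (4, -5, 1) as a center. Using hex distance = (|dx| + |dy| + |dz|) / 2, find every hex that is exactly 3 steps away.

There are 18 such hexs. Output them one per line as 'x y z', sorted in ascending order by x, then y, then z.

Answer: 1 -5 4
1 -4 3
1 -3 2
1 -2 1
2 -6 4
2 -2 0
3 -7 4
3 -2 -1
4 -8 4
4 -2 -2
5 -8 3
5 -3 -2
6 -8 2
6 -4 -2
7 -8 1
7 -7 0
7 -6 -1
7 -5 -2

Derivation:
Walk ring at distance 3 from (4, -5, 1):
Start at center + D4*3 = (1, -5, 4)
  hex 0: (1, -5, 4)
  hex 1: (2, -6, 4)
  hex 2: (3, -7, 4)
  hex 3: (4, -8, 4)
  hex 4: (5, -8, 3)
  hex 5: (6, -8, 2)
  hex 6: (7, -8, 1)
  hex 7: (7, -7, 0)
  hex 8: (7, -6, -1)
  hex 9: (7, -5, -2)
  hex 10: (6, -4, -2)
  hex 11: (5, -3, -2)
  hex 12: (4, -2, -2)
  hex 13: (3, -2, -1)
  hex 14: (2, -2, 0)
  hex 15: (1, -2, 1)
  hex 16: (1, -3, 2)
  hex 17: (1, -4, 3)
Sorted: 18 hexes.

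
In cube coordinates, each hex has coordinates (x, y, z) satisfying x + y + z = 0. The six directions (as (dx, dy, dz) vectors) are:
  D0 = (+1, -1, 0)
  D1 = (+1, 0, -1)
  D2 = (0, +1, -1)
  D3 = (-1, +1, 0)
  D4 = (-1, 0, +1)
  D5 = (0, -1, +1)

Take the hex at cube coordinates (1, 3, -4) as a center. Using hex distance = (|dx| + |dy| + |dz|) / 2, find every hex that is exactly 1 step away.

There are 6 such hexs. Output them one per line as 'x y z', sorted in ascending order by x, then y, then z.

Answer: 0 3 -3
0 4 -4
1 2 -3
1 4 -5
2 2 -4
2 3 -5

Derivation:
Walk ring at distance 1 from (1, 3, -4):
Start at center + D4*1 = (0, 3, -3)
  hex 0: (0, 3, -3)
  hex 1: (1, 2, -3)
  hex 2: (2, 2, -4)
  hex 3: (2, 3, -5)
  hex 4: (1, 4, -5)
  hex 5: (0, 4, -4)
Sorted: 6 hexes.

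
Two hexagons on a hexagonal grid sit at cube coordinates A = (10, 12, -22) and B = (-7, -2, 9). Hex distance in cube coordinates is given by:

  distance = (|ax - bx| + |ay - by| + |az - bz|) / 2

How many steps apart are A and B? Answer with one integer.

Answer: 31

Derivation:
|ax - bx| = |10 - (-7)| = 17
|ay - by| = |12 - (-2)| = 14
|az - bz| = |-22 - 9| = 31
distance = (17 + 14 + 31) / 2 = 62 / 2 = 31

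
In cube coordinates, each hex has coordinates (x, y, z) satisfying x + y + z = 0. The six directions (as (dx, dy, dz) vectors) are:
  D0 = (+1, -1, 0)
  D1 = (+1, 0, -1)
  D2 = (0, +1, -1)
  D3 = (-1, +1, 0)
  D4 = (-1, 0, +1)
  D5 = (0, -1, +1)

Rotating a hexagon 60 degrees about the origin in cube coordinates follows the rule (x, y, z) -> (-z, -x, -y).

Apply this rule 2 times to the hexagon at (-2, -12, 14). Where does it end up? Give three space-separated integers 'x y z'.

Answer: -12 14 -2

Derivation:
Start: (-2, -12, 14)
Step 1: (-2, -12, 14) -> (-(14), -(-2), -(-12)) = (-14, 2, 12)
Step 2: (-14, 2, 12) -> (-(12), -(-14), -(2)) = (-12, 14, -2)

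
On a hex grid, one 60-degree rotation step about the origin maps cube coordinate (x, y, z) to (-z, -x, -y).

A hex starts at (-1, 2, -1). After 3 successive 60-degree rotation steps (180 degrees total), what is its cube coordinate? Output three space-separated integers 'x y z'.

Start: (-1, 2, -1)
Step 1: (-1, 2, -1) -> (-(-1), -(-1), -(2)) = (1, 1, -2)
Step 2: (1, 1, -2) -> (-(-2), -(1), -(1)) = (2, -1, -1)
Step 3: (2, -1, -1) -> (-(-1), -(2), -(-1)) = (1, -2, 1)

Answer: 1 -2 1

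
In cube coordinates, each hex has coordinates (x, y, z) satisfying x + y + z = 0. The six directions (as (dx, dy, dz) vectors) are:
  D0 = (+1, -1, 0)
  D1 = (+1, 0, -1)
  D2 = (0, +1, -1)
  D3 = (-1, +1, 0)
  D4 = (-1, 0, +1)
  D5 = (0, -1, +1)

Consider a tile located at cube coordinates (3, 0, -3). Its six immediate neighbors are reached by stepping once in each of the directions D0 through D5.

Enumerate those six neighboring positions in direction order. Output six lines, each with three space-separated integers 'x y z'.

Center: (3, 0, -3). Add each direction:
  D0: (3, 0, -3) + (1, -1, 0) = (4, -1, -3)
  D1: (3, 0, -3) + (1, 0, -1) = (4, 0, -4)
  D2: (3, 0, -3) + (0, 1, -1) = (3, 1, -4)
  D3: (3, 0, -3) + (-1, 1, 0) = (2, 1, -3)
  D4: (3, 0, -3) + (-1, 0, 1) = (2, 0, -2)
  D5: (3, 0, -3) + (0, -1, 1) = (3, -1, -2)

Answer: 4 -1 -3
4 0 -4
3 1 -4
2 1 -3
2 0 -2
3 -1 -2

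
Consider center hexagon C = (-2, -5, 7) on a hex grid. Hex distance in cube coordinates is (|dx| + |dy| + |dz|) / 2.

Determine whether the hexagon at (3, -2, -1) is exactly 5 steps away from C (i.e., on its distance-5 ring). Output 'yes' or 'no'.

Answer: no

Derivation:
|px - cx| = |3 - (-2)| = 5
|py - cy| = |-2 - (-5)| = 3
|pz - cz| = |-1 - 7| = 8
distance = (5+3+8)/2 = 16/2 = 8
radius = 5; distance != radius -> no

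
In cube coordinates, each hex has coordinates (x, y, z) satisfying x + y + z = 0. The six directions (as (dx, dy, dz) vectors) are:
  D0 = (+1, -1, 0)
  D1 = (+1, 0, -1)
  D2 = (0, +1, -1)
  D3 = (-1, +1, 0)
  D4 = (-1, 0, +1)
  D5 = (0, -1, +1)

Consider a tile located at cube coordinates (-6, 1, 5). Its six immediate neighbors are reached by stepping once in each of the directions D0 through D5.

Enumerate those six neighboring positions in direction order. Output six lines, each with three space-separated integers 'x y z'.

Answer: -5 0 5
-5 1 4
-6 2 4
-7 2 5
-7 1 6
-6 0 6

Derivation:
Center: (-6, 1, 5). Add each direction:
  D0: (-6, 1, 5) + (1, -1, 0) = (-5, 0, 5)
  D1: (-6, 1, 5) + (1, 0, -1) = (-5, 1, 4)
  D2: (-6, 1, 5) + (0, 1, -1) = (-6, 2, 4)
  D3: (-6, 1, 5) + (-1, 1, 0) = (-7, 2, 5)
  D4: (-6, 1, 5) + (-1, 0, 1) = (-7, 1, 6)
  D5: (-6, 1, 5) + (0, -1, 1) = (-6, 0, 6)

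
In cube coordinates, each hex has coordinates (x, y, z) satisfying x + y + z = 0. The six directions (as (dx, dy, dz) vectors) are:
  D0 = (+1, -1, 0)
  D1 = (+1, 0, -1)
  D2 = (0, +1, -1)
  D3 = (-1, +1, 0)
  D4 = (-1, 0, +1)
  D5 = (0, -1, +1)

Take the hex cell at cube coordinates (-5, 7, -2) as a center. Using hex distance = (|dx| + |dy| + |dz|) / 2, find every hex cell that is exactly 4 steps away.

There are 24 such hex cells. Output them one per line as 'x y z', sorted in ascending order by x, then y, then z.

Walk ring at distance 4 from (-5, 7, -2):
Start at center + D4*4 = (-9, 7, 2)
  hex 0: (-9, 7, 2)
  hex 1: (-8, 6, 2)
  hex 2: (-7, 5, 2)
  hex 3: (-6, 4, 2)
  hex 4: (-5, 3, 2)
  hex 5: (-4, 3, 1)
  hex 6: (-3, 3, 0)
  hex 7: (-2, 3, -1)
  hex 8: (-1, 3, -2)
  hex 9: (-1, 4, -3)
  hex 10: (-1, 5, -4)
  hex 11: (-1, 6, -5)
  hex 12: (-1, 7, -6)
  hex 13: (-2, 8, -6)
  hex 14: (-3, 9, -6)
  hex 15: (-4, 10, -6)
  hex 16: (-5, 11, -6)
  hex 17: (-6, 11, -5)
  hex 18: (-7, 11, -4)
  hex 19: (-8, 11, -3)
  hex 20: (-9, 11, -2)
  hex 21: (-9, 10, -1)
  hex 22: (-9, 9, 0)
  hex 23: (-9, 8, 1)
Sorted: 24 hexes.

Answer: -9 7 2
-9 8 1
-9 9 0
-9 10 -1
-9 11 -2
-8 6 2
-8 11 -3
-7 5 2
-7 11 -4
-6 4 2
-6 11 -5
-5 3 2
-5 11 -6
-4 3 1
-4 10 -6
-3 3 0
-3 9 -6
-2 3 -1
-2 8 -6
-1 3 -2
-1 4 -3
-1 5 -4
-1 6 -5
-1 7 -6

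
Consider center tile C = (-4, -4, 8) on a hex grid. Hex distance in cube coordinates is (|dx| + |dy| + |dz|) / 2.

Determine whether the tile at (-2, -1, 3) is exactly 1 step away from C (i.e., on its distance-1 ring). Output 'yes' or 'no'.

|px - cx| = |-2 - (-4)| = 2
|py - cy| = |-1 - (-4)| = 3
|pz - cz| = |3 - 8| = 5
distance = (2+3+5)/2 = 10/2 = 5
radius = 1; distance != radius -> no

Answer: no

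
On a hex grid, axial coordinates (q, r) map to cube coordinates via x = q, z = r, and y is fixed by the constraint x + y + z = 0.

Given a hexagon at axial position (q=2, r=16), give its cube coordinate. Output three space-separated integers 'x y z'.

x = q = 2
z = r = 16
y = -x - z = -(2) - (16) = -18

Answer: 2 -18 16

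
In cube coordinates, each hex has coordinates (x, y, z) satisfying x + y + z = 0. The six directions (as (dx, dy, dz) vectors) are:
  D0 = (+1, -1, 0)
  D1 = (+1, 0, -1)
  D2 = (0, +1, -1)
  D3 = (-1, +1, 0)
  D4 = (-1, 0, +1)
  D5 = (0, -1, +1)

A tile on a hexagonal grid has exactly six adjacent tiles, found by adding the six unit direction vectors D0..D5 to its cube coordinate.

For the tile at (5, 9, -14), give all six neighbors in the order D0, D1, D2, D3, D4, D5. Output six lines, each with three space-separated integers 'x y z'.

Center: (5, 9, -14). Add each direction:
  D0: (5, 9, -14) + (1, -1, 0) = (6, 8, -14)
  D1: (5, 9, -14) + (1, 0, -1) = (6, 9, -15)
  D2: (5, 9, -14) + (0, 1, -1) = (5, 10, -15)
  D3: (5, 9, -14) + (-1, 1, 0) = (4, 10, -14)
  D4: (5, 9, -14) + (-1, 0, 1) = (4, 9, -13)
  D5: (5, 9, -14) + (0, -1, 1) = (5, 8, -13)

Answer: 6 8 -14
6 9 -15
5 10 -15
4 10 -14
4 9 -13
5 8 -13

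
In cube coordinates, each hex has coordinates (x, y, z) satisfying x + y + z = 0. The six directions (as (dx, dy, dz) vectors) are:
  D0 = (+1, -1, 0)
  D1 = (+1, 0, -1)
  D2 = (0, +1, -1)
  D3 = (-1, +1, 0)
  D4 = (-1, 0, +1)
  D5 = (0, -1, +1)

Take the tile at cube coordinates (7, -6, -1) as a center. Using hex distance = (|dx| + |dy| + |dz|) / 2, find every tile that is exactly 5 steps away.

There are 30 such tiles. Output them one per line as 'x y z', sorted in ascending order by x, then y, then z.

Walk ring at distance 5 from (7, -6, -1):
Start at center + D4*5 = (2, -6, 4)
  hex 0: (2, -6, 4)
  hex 1: (3, -7, 4)
  hex 2: (4, -8, 4)
  hex 3: (5, -9, 4)
  hex 4: (6, -10, 4)
  hex 5: (7, -11, 4)
  hex 6: (8, -11, 3)
  hex 7: (9, -11, 2)
  hex 8: (10, -11, 1)
  hex 9: (11, -11, 0)
  hex 10: (12, -11, -1)
  hex 11: (12, -10, -2)
  hex 12: (12, -9, -3)
  hex 13: (12, -8, -4)
  hex 14: (12, -7, -5)
  hex 15: (12, -6, -6)
  hex 16: (11, -5, -6)
  hex 17: (10, -4, -6)
  hex 18: (9, -3, -6)
  hex 19: (8, -2, -6)
  hex 20: (7, -1, -6)
  hex 21: (6, -1, -5)
  hex 22: (5, -1, -4)
  hex 23: (4, -1, -3)
  hex 24: (3, -1, -2)
  hex 25: (2, -1, -1)
  hex 26: (2, -2, 0)
  hex 27: (2, -3, 1)
  hex 28: (2, -4, 2)
  hex 29: (2, -5, 3)
Sorted: 30 hexes.

Answer: 2 -6 4
2 -5 3
2 -4 2
2 -3 1
2 -2 0
2 -1 -1
3 -7 4
3 -1 -2
4 -8 4
4 -1 -3
5 -9 4
5 -1 -4
6 -10 4
6 -1 -5
7 -11 4
7 -1 -6
8 -11 3
8 -2 -6
9 -11 2
9 -3 -6
10 -11 1
10 -4 -6
11 -11 0
11 -5 -6
12 -11 -1
12 -10 -2
12 -9 -3
12 -8 -4
12 -7 -5
12 -6 -6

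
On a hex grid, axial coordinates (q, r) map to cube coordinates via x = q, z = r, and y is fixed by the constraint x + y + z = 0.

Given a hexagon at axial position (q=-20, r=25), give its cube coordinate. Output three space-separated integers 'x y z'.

x = q = -20
z = r = 25
y = -x - z = -(-20) - (25) = -5

Answer: -20 -5 25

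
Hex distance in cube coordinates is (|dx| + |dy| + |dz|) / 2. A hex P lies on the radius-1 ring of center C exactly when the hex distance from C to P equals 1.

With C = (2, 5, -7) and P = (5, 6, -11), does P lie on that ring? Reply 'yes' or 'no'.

|px - cx| = |5 - 2| = 3
|py - cy| = |6 - 5| = 1
|pz - cz| = |-11 - (-7)| = 4
distance = (3+1+4)/2 = 8/2 = 4
radius = 1; distance != radius -> no

Answer: no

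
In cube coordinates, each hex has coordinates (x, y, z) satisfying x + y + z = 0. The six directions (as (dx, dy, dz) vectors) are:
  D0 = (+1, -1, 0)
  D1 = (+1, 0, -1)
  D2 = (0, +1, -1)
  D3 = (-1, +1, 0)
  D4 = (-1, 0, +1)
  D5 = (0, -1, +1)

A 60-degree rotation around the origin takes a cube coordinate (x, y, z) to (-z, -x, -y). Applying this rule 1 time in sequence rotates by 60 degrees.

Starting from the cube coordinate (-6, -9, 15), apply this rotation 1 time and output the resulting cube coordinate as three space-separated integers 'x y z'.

Start: (-6, -9, 15)
Step 1: (-6, -9, 15) -> (-(15), -(-6), -(-9)) = (-15, 6, 9)

Answer: -15 6 9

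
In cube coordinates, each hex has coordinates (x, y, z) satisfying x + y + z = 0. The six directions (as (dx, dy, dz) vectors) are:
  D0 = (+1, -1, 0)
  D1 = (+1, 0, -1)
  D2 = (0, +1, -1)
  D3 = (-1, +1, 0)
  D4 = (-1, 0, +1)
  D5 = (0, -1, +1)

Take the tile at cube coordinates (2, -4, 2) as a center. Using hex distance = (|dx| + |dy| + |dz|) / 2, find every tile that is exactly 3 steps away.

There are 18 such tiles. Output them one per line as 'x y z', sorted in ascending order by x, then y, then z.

Walk ring at distance 3 from (2, -4, 2):
Start at center + D4*3 = (-1, -4, 5)
  hex 0: (-1, -4, 5)
  hex 1: (0, -5, 5)
  hex 2: (1, -6, 5)
  hex 3: (2, -7, 5)
  hex 4: (3, -7, 4)
  hex 5: (4, -7, 3)
  hex 6: (5, -7, 2)
  hex 7: (5, -6, 1)
  hex 8: (5, -5, 0)
  hex 9: (5, -4, -1)
  hex 10: (4, -3, -1)
  hex 11: (3, -2, -1)
  hex 12: (2, -1, -1)
  hex 13: (1, -1, 0)
  hex 14: (0, -1, 1)
  hex 15: (-1, -1, 2)
  hex 16: (-1, -2, 3)
  hex 17: (-1, -3, 4)
Sorted: 18 hexes.

Answer: -1 -4 5
-1 -3 4
-1 -2 3
-1 -1 2
0 -5 5
0 -1 1
1 -6 5
1 -1 0
2 -7 5
2 -1 -1
3 -7 4
3 -2 -1
4 -7 3
4 -3 -1
5 -7 2
5 -6 1
5 -5 0
5 -4 -1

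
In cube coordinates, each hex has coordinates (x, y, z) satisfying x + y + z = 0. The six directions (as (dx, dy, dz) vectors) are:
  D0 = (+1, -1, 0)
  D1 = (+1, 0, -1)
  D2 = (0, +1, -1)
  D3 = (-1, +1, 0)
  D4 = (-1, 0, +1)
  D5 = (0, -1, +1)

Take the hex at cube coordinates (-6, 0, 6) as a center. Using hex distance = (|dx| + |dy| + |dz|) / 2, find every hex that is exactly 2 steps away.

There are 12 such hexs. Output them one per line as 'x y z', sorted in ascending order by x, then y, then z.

Answer: -8 0 8
-8 1 7
-8 2 6
-7 -1 8
-7 2 5
-6 -2 8
-6 2 4
-5 -2 7
-5 1 4
-4 -2 6
-4 -1 5
-4 0 4

Derivation:
Walk ring at distance 2 from (-6, 0, 6):
Start at center + D4*2 = (-8, 0, 8)
  hex 0: (-8, 0, 8)
  hex 1: (-7, -1, 8)
  hex 2: (-6, -2, 8)
  hex 3: (-5, -2, 7)
  hex 4: (-4, -2, 6)
  hex 5: (-4, -1, 5)
  hex 6: (-4, 0, 4)
  hex 7: (-5, 1, 4)
  hex 8: (-6, 2, 4)
  hex 9: (-7, 2, 5)
  hex 10: (-8, 2, 6)
  hex 11: (-8, 1, 7)
Sorted: 12 hexes.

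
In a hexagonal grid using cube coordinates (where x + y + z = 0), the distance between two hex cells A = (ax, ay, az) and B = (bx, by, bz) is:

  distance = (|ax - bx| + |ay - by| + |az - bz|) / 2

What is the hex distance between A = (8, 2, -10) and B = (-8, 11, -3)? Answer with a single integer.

Answer: 16

Derivation:
|ax - bx| = |8 - (-8)| = 16
|ay - by| = |2 - 11| = 9
|az - bz| = |-10 - (-3)| = 7
distance = (16 + 9 + 7) / 2 = 32 / 2 = 16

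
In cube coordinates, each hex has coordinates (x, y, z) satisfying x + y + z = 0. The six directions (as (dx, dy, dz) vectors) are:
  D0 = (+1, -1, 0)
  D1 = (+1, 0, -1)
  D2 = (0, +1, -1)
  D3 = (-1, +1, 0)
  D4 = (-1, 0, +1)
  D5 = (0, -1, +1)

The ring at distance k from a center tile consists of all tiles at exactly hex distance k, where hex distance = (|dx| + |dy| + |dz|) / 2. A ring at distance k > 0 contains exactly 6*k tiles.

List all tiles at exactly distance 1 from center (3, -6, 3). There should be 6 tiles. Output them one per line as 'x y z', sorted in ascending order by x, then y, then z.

Answer: 2 -6 4
2 -5 3
3 -7 4
3 -5 2
4 -7 3
4 -6 2

Derivation:
Walk ring at distance 1 from (3, -6, 3):
Start at center + D4*1 = (2, -6, 4)
  hex 0: (2, -6, 4)
  hex 1: (3, -7, 4)
  hex 2: (4, -7, 3)
  hex 3: (4, -6, 2)
  hex 4: (3, -5, 2)
  hex 5: (2, -5, 3)
Sorted: 6 hexes.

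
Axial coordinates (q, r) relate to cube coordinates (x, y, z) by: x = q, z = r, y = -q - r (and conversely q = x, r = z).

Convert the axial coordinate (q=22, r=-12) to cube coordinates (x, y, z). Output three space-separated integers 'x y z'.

x = q = 22
z = r = -12
y = -x - z = -(22) - (-12) = -10

Answer: 22 -10 -12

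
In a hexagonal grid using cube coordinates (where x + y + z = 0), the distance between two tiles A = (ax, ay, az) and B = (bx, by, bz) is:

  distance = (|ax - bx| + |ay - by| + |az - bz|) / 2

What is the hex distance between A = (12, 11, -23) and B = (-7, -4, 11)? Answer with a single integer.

Answer: 34

Derivation:
|ax - bx| = |12 - (-7)| = 19
|ay - by| = |11 - (-4)| = 15
|az - bz| = |-23 - 11| = 34
distance = (19 + 15 + 34) / 2 = 68 / 2 = 34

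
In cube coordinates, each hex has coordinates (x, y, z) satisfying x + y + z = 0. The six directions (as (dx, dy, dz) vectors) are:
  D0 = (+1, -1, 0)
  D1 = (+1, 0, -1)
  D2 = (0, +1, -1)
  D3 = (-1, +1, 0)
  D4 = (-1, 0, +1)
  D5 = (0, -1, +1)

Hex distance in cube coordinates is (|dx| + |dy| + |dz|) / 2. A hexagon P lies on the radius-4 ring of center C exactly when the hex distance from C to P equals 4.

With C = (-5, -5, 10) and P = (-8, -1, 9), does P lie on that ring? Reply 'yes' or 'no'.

Answer: yes

Derivation:
|px - cx| = |-8 - (-5)| = 3
|py - cy| = |-1 - (-5)| = 4
|pz - cz| = |9 - 10| = 1
distance = (3+4+1)/2 = 8/2 = 4
radius = 4; distance == radius -> yes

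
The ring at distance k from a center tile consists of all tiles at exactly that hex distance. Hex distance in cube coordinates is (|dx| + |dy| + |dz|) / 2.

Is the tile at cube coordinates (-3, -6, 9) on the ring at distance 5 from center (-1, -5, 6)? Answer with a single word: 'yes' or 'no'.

|px - cx| = |-3 - (-1)| = 2
|py - cy| = |-6 - (-5)| = 1
|pz - cz| = |9 - 6| = 3
distance = (2+1+3)/2 = 6/2 = 3
radius = 5; distance != radius -> no

Answer: no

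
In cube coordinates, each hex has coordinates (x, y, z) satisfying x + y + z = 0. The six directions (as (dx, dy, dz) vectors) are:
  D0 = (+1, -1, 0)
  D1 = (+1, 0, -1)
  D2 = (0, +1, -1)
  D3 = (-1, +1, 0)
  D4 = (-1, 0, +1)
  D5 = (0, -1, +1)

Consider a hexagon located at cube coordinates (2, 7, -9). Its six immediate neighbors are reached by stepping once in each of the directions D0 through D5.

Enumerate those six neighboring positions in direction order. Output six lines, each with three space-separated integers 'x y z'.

Center: (2, 7, -9). Add each direction:
  D0: (2, 7, -9) + (1, -1, 0) = (3, 6, -9)
  D1: (2, 7, -9) + (1, 0, -1) = (3, 7, -10)
  D2: (2, 7, -9) + (0, 1, -1) = (2, 8, -10)
  D3: (2, 7, -9) + (-1, 1, 0) = (1, 8, -9)
  D4: (2, 7, -9) + (-1, 0, 1) = (1, 7, -8)
  D5: (2, 7, -9) + (0, -1, 1) = (2, 6, -8)

Answer: 3 6 -9
3 7 -10
2 8 -10
1 8 -9
1 7 -8
2 6 -8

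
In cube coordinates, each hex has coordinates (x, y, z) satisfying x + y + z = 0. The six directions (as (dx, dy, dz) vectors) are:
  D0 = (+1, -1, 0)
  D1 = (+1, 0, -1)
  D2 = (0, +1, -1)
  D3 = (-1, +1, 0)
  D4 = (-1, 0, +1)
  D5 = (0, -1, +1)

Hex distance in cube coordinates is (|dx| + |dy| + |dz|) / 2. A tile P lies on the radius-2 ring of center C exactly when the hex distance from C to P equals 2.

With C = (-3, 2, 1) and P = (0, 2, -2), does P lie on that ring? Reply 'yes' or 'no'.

|px - cx| = |0 - (-3)| = 3
|py - cy| = |2 - 2| = 0
|pz - cz| = |-2 - 1| = 3
distance = (3+0+3)/2 = 6/2 = 3
radius = 2; distance != radius -> no

Answer: no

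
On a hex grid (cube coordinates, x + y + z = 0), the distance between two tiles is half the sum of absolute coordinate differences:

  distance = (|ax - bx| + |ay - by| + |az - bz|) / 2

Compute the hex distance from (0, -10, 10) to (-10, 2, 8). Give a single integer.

|ax - bx| = |0 - (-10)| = 10
|ay - by| = |-10 - 2| = 12
|az - bz| = |10 - 8| = 2
distance = (10 + 12 + 2) / 2 = 24 / 2 = 12

Answer: 12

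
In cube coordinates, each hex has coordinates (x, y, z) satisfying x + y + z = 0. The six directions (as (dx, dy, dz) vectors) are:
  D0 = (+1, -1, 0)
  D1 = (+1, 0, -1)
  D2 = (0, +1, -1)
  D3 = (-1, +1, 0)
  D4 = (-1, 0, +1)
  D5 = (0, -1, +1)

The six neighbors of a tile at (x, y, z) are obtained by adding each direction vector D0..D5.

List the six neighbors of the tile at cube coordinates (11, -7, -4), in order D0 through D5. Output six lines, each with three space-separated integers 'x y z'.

Center: (11, -7, -4). Add each direction:
  D0: (11, -7, -4) + (1, -1, 0) = (12, -8, -4)
  D1: (11, -7, -4) + (1, 0, -1) = (12, -7, -5)
  D2: (11, -7, -4) + (0, 1, -1) = (11, -6, -5)
  D3: (11, -7, -4) + (-1, 1, 0) = (10, -6, -4)
  D4: (11, -7, -4) + (-1, 0, 1) = (10, -7, -3)
  D5: (11, -7, -4) + (0, -1, 1) = (11, -8, -3)

Answer: 12 -8 -4
12 -7 -5
11 -6 -5
10 -6 -4
10 -7 -3
11 -8 -3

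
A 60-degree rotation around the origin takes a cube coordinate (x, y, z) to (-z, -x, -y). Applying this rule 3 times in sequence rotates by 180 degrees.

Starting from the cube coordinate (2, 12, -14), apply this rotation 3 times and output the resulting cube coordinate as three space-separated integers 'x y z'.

Answer: -2 -12 14

Derivation:
Start: (2, 12, -14)
Step 1: (2, 12, -14) -> (-(-14), -(2), -(12)) = (14, -2, -12)
Step 2: (14, -2, -12) -> (-(-12), -(14), -(-2)) = (12, -14, 2)
Step 3: (12, -14, 2) -> (-(2), -(12), -(-14)) = (-2, -12, 14)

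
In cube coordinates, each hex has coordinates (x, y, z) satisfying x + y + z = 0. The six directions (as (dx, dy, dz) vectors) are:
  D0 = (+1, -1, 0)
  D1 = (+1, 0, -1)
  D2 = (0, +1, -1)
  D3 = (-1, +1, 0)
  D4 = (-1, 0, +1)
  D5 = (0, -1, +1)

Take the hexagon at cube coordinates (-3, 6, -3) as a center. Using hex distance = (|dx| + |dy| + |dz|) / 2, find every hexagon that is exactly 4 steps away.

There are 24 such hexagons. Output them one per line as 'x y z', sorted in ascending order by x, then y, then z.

Answer: -7 6 1
-7 7 0
-7 8 -1
-7 9 -2
-7 10 -3
-6 5 1
-6 10 -4
-5 4 1
-5 10 -5
-4 3 1
-4 10 -6
-3 2 1
-3 10 -7
-2 2 0
-2 9 -7
-1 2 -1
-1 8 -7
0 2 -2
0 7 -7
1 2 -3
1 3 -4
1 4 -5
1 5 -6
1 6 -7

Derivation:
Walk ring at distance 4 from (-3, 6, -3):
Start at center + D4*4 = (-7, 6, 1)
  hex 0: (-7, 6, 1)
  hex 1: (-6, 5, 1)
  hex 2: (-5, 4, 1)
  hex 3: (-4, 3, 1)
  hex 4: (-3, 2, 1)
  hex 5: (-2, 2, 0)
  hex 6: (-1, 2, -1)
  hex 7: (0, 2, -2)
  hex 8: (1, 2, -3)
  hex 9: (1, 3, -4)
  hex 10: (1, 4, -5)
  hex 11: (1, 5, -6)
  hex 12: (1, 6, -7)
  hex 13: (0, 7, -7)
  hex 14: (-1, 8, -7)
  hex 15: (-2, 9, -7)
  hex 16: (-3, 10, -7)
  hex 17: (-4, 10, -6)
  hex 18: (-5, 10, -5)
  hex 19: (-6, 10, -4)
  hex 20: (-7, 10, -3)
  hex 21: (-7, 9, -2)
  hex 22: (-7, 8, -1)
  hex 23: (-7, 7, 0)
Sorted: 24 hexes.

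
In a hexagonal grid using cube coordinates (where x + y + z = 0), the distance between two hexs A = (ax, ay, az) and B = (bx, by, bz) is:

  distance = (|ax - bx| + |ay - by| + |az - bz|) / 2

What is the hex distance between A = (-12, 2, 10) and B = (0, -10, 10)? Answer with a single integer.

Answer: 12

Derivation:
|ax - bx| = |-12 - 0| = 12
|ay - by| = |2 - (-10)| = 12
|az - bz| = |10 - 10| = 0
distance = (12 + 12 + 0) / 2 = 24 / 2 = 12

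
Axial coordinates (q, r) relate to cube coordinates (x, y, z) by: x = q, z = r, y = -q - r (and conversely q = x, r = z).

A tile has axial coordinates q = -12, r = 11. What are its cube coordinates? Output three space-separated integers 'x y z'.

Answer: -12 1 11

Derivation:
x = q = -12
z = r = 11
y = -x - z = -(-12) - (11) = 1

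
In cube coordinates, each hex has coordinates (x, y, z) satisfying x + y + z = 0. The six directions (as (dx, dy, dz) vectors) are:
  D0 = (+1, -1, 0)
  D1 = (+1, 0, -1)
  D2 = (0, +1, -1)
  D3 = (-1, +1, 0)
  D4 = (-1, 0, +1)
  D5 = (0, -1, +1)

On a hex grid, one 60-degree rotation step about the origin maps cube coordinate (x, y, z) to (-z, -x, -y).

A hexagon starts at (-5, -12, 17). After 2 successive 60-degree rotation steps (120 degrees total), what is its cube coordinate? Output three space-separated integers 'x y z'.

Start: (-5, -12, 17)
Step 1: (-5, -12, 17) -> (-(17), -(-5), -(-12)) = (-17, 5, 12)
Step 2: (-17, 5, 12) -> (-(12), -(-17), -(5)) = (-12, 17, -5)

Answer: -12 17 -5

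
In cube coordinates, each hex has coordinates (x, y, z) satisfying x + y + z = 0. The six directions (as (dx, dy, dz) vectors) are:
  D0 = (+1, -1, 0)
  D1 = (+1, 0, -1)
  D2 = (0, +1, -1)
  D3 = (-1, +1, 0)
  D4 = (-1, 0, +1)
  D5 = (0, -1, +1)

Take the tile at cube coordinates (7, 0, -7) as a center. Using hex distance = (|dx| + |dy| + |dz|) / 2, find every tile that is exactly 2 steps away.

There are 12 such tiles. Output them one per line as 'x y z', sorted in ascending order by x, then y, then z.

Walk ring at distance 2 from (7, 0, -7):
Start at center + D4*2 = (5, 0, -5)
  hex 0: (5, 0, -5)
  hex 1: (6, -1, -5)
  hex 2: (7, -2, -5)
  hex 3: (8, -2, -6)
  hex 4: (9, -2, -7)
  hex 5: (9, -1, -8)
  hex 6: (9, 0, -9)
  hex 7: (8, 1, -9)
  hex 8: (7, 2, -9)
  hex 9: (6, 2, -8)
  hex 10: (5, 2, -7)
  hex 11: (5, 1, -6)
Sorted: 12 hexes.

Answer: 5 0 -5
5 1 -6
5 2 -7
6 -1 -5
6 2 -8
7 -2 -5
7 2 -9
8 -2 -6
8 1 -9
9 -2 -7
9 -1 -8
9 0 -9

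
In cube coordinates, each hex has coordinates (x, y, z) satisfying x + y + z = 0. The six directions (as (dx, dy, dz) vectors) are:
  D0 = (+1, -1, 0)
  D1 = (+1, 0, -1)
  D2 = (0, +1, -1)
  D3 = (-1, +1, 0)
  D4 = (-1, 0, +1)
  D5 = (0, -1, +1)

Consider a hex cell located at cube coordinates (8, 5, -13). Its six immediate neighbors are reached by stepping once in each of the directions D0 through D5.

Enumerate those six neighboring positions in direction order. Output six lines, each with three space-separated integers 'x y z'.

Center: (8, 5, -13). Add each direction:
  D0: (8, 5, -13) + (1, -1, 0) = (9, 4, -13)
  D1: (8, 5, -13) + (1, 0, -1) = (9, 5, -14)
  D2: (8, 5, -13) + (0, 1, -1) = (8, 6, -14)
  D3: (8, 5, -13) + (-1, 1, 0) = (7, 6, -13)
  D4: (8, 5, -13) + (-1, 0, 1) = (7, 5, -12)
  D5: (8, 5, -13) + (0, -1, 1) = (8, 4, -12)

Answer: 9 4 -13
9 5 -14
8 6 -14
7 6 -13
7 5 -12
8 4 -12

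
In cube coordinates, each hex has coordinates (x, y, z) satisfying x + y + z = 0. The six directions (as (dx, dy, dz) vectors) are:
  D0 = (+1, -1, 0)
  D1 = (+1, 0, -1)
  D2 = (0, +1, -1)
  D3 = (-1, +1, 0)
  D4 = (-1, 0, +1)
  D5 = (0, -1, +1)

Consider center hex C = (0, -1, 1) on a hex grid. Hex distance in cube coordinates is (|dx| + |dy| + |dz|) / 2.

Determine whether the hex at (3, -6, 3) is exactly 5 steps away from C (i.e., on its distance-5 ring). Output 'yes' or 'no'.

Answer: yes

Derivation:
|px - cx| = |3 - 0| = 3
|py - cy| = |-6 - (-1)| = 5
|pz - cz| = |3 - 1| = 2
distance = (3+5+2)/2 = 10/2 = 5
radius = 5; distance == radius -> yes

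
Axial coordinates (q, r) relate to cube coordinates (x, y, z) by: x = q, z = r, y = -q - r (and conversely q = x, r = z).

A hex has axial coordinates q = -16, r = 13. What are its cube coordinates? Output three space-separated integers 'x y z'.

x = q = -16
z = r = 13
y = -x - z = -(-16) - (13) = 3

Answer: -16 3 13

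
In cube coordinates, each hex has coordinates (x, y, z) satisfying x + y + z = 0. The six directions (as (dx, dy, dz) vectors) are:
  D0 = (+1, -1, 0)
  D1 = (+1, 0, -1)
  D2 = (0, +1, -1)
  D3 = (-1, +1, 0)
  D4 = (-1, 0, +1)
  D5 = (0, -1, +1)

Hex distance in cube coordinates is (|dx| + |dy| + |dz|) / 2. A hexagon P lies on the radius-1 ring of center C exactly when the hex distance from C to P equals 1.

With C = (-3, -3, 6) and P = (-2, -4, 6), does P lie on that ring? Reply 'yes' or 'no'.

|px - cx| = |-2 - (-3)| = 1
|py - cy| = |-4 - (-3)| = 1
|pz - cz| = |6 - 6| = 0
distance = (1+1+0)/2 = 2/2 = 1
radius = 1; distance == radius -> yes

Answer: yes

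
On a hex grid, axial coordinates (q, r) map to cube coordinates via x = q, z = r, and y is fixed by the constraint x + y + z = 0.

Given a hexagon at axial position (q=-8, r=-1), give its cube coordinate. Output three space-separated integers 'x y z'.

Answer: -8 9 -1

Derivation:
x = q = -8
z = r = -1
y = -x - z = -(-8) - (-1) = 9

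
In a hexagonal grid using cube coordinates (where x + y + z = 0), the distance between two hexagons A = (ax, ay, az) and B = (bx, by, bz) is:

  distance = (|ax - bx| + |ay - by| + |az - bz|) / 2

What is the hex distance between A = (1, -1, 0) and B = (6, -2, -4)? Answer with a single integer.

|ax - bx| = |1 - 6| = 5
|ay - by| = |-1 - (-2)| = 1
|az - bz| = |0 - (-4)| = 4
distance = (5 + 1 + 4) / 2 = 10 / 2 = 5

Answer: 5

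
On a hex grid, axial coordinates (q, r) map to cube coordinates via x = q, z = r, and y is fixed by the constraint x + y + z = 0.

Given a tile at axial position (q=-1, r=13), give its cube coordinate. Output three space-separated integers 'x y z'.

x = q = -1
z = r = 13
y = -x - z = -(-1) - (13) = -12

Answer: -1 -12 13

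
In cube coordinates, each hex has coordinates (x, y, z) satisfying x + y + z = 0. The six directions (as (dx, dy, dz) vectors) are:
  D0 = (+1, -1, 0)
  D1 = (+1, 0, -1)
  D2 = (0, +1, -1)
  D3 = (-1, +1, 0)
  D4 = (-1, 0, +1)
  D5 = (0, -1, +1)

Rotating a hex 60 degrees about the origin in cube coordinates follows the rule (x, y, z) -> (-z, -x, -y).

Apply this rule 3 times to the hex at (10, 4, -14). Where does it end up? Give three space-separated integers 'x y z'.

Answer: -10 -4 14

Derivation:
Start: (10, 4, -14)
Step 1: (10, 4, -14) -> (-(-14), -(10), -(4)) = (14, -10, -4)
Step 2: (14, -10, -4) -> (-(-4), -(14), -(-10)) = (4, -14, 10)
Step 3: (4, -14, 10) -> (-(10), -(4), -(-14)) = (-10, -4, 14)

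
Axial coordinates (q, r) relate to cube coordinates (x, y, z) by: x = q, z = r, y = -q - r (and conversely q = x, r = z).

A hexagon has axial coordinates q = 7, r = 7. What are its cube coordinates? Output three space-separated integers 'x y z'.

Answer: 7 -14 7

Derivation:
x = q = 7
z = r = 7
y = -x - z = -(7) - (7) = -14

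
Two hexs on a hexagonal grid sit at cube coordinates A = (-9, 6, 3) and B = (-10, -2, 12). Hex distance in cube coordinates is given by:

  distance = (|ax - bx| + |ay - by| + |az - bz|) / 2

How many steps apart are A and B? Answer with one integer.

|ax - bx| = |-9 - (-10)| = 1
|ay - by| = |6 - (-2)| = 8
|az - bz| = |3 - 12| = 9
distance = (1 + 8 + 9) / 2 = 18 / 2 = 9

Answer: 9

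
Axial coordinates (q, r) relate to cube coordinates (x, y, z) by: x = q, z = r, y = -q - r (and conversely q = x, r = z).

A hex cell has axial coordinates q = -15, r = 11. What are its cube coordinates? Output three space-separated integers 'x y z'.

x = q = -15
z = r = 11
y = -x - z = -(-15) - (11) = 4

Answer: -15 4 11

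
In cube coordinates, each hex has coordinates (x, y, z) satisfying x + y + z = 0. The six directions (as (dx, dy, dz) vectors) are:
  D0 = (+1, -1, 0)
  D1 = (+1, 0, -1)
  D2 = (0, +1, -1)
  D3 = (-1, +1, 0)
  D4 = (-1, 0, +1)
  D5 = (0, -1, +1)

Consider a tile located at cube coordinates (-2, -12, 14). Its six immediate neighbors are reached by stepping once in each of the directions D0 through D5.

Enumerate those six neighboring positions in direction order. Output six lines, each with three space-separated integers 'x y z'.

Center: (-2, -12, 14). Add each direction:
  D0: (-2, -12, 14) + (1, -1, 0) = (-1, -13, 14)
  D1: (-2, -12, 14) + (1, 0, -1) = (-1, -12, 13)
  D2: (-2, -12, 14) + (0, 1, -1) = (-2, -11, 13)
  D3: (-2, -12, 14) + (-1, 1, 0) = (-3, -11, 14)
  D4: (-2, -12, 14) + (-1, 0, 1) = (-3, -12, 15)
  D5: (-2, -12, 14) + (0, -1, 1) = (-2, -13, 15)

Answer: -1 -13 14
-1 -12 13
-2 -11 13
-3 -11 14
-3 -12 15
-2 -13 15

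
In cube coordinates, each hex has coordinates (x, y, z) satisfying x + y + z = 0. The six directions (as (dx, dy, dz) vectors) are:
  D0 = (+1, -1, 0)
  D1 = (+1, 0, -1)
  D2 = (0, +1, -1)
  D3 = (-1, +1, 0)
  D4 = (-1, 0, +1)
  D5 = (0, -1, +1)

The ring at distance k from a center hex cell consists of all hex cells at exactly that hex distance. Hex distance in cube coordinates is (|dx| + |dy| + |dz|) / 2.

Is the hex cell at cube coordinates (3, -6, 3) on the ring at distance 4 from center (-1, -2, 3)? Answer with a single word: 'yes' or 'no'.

Answer: yes

Derivation:
|px - cx| = |3 - (-1)| = 4
|py - cy| = |-6 - (-2)| = 4
|pz - cz| = |3 - 3| = 0
distance = (4+4+0)/2 = 8/2 = 4
radius = 4; distance == radius -> yes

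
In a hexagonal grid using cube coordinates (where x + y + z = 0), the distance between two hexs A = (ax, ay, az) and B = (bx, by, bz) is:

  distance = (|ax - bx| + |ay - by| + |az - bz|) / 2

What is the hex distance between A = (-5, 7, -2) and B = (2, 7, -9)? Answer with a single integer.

|ax - bx| = |-5 - 2| = 7
|ay - by| = |7 - 7| = 0
|az - bz| = |-2 - (-9)| = 7
distance = (7 + 0 + 7) / 2 = 14 / 2 = 7

Answer: 7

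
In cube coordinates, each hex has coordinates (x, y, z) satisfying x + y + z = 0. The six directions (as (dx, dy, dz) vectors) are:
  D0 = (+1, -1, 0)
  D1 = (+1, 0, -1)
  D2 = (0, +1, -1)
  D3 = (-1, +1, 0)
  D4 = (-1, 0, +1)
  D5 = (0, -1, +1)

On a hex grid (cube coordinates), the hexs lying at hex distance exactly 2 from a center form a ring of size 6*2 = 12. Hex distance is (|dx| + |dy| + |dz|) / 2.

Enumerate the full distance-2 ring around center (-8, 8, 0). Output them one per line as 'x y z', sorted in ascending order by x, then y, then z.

Answer: -10 8 2
-10 9 1
-10 10 0
-9 7 2
-9 10 -1
-8 6 2
-8 10 -2
-7 6 1
-7 9 -2
-6 6 0
-6 7 -1
-6 8 -2

Derivation:
Walk ring at distance 2 from (-8, 8, 0):
Start at center + D4*2 = (-10, 8, 2)
  hex 0: (-10, 8, 2)
  hex 1: (-9, 7, 2)
  hex 2: (-8, 6, 2)
  hex 3: (-7, 6, 1)
  hex 4: (-6, 6, 0)
  hex 5: (-6, 7, -1)
  hex 6: (-6, 8, -2)
  hex 7: (-7, 9, -2)
  hex 8: (-8, 10, -2)
  hex 9: (-9, 10, -1)
  hex 10: (-10, 10, 0)
  hex 11: (-10, 9, 1)
Sorted: 12 hexes.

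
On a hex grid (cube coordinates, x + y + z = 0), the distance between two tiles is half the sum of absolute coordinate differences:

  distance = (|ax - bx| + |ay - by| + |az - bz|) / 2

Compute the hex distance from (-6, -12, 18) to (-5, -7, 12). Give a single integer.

Answer: 6

Derivation:
|ax - bx| = |-6 - (-5)| = 1
|ay - by| = |-12 - (-7)| = 5
|az - bz| = |18 - 12| = 6
distance = (1 + 5 + 6) / 2 = 12 / 2 = 6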